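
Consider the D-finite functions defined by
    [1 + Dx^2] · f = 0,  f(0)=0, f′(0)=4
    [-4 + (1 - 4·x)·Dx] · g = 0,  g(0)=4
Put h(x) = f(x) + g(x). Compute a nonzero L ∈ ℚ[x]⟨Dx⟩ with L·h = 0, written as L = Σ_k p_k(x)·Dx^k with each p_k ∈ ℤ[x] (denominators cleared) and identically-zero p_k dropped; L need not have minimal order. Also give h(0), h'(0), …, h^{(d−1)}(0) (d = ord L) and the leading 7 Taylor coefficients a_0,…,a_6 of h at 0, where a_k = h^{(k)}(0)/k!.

f: a_k = 0, 4, 0, -2/3, 0, 1/30, 0, …
g: a_k = 4, 16, 64, 256, 1024, 4096, 16384, …
Sum ⇒ L₀ = lclm(L_f,L_g) in ℚ(x)⟨Dx⟩.
L = (-388 + 32·x - 64·x^2) + (33 - 140·x + 48·x^2 - 64·x^3)·Dx + (-388 + 32·x - 64·x^2)·Dx^2 + (33 - 140·x + 48·x^2 - 64·x^3)·Dx^3  (order 3).
h: a_k = 4, 20, 64, 766/3, 1024, 122881/30, 16384, …
ICs: h(0) = 4, h′(0) = 20, h′′(0) = 128.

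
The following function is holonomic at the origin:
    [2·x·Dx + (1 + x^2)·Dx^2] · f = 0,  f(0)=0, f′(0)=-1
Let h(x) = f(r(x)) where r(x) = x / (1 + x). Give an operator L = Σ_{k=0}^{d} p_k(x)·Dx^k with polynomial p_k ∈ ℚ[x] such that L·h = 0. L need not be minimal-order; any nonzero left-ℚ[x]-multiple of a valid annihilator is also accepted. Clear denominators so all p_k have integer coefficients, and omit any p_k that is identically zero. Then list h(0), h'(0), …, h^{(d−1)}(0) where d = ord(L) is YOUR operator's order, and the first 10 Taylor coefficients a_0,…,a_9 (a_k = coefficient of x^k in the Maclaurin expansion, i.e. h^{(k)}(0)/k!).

L = (2 + 4·x)·Dx + (1 + 2·x + 2·x^2)·Dx^2  (order 2).
h: a_k = 0, -1, 1, -2/3, 0, 4/5, -4/3, 8/7, 0, -16/9, …
ICs: h(0) = 0, h′(0) = -1.

f: a_k = 0, -1, 0, 1/3, 0, -1/5, 0, 1/7, 0, -1/9, …
h₀=f(r): pull back L_f along r ⇒ L₀.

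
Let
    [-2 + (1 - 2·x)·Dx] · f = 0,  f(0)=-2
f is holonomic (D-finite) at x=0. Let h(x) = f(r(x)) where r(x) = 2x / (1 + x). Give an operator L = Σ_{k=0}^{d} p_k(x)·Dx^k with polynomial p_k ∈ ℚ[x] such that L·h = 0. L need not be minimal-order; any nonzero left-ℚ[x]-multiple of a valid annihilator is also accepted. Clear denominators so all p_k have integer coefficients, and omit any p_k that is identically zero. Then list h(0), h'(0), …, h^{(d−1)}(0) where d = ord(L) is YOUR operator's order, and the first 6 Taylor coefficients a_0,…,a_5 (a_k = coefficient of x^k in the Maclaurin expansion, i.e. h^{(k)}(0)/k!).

f: a_k = -2, -4, -8, -16, -32, -64, …
Change of var in L_f (x↦r) gives L₀.
L = 4 + (-1 + 2·x + 3·x^2)·Dx  (order 1).
h: a_k = -2, -8, -24, -72, -216, -648, …
ICs: h(0) = -2.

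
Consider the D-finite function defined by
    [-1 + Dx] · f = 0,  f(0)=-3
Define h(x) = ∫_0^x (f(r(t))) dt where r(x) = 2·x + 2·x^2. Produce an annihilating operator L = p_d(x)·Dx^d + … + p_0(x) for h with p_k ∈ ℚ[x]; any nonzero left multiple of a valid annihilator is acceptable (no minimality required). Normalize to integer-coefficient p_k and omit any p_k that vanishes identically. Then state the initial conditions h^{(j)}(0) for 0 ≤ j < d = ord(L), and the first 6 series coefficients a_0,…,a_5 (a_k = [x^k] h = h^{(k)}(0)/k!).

L = (-2 - 4·x)·Dx + Dx^2  (order 2).
h: a_k = 0, -3, -3, -4, -4, -4, …
ICs: h(0) = 0, h′(0) = -3.

f: a_k = -3, -3, -3/2, -1/2, -1/8, -1/40, …
Substitute x→r, Dx→(1/r')Dx; clear ⇒ L₀.
Integrate: L := L₀·Dx.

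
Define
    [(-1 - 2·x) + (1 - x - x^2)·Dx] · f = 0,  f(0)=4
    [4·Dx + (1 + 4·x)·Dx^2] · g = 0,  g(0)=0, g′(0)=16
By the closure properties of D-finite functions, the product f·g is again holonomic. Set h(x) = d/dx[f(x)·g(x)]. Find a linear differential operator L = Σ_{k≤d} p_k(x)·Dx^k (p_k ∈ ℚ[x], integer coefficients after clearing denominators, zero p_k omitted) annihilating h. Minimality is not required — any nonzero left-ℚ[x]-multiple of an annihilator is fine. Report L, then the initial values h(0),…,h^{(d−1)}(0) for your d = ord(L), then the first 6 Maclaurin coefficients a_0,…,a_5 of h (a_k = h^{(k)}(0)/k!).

f: a_k = 4, 4, 8, 12, 20, 32, …
g: a_k = 0, 16, -32, 256/3, -256, 4096/5, …
Product ⇒ symmetric product L₀, ord ≤ 2.
h=h₀': d/dx-closure on L₀ ⇒ L.
L = (82 + 216·x + 288·x^2) + (-7 + 62·x + 264·x^2 + 224·x^3)·Dx + (-3 - 17·x - 9·x^2 + 52·x^3 + 32·x^4)·Dx^2  (order 2).
h: a_k = 64, -128, 1024, -8960/3, 43072/3, -263936/5, …
ICs: h(0) = 64, h′(0) = -128.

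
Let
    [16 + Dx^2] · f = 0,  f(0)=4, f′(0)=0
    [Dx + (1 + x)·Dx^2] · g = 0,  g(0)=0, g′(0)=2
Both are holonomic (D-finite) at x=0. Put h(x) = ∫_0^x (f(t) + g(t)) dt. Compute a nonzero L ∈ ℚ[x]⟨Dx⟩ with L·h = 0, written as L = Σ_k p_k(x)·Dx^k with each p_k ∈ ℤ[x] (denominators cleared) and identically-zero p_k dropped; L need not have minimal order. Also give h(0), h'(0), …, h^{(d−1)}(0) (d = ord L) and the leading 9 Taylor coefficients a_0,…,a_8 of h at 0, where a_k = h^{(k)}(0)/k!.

L = (176 + 256·x + 128·x^2)·Dx^2 + (144 + 400·x + 384·x^2 + 128·x^3)·Dx^3 + (11 + 16·x + 8·x^2)·Dx^4 + (9 + 25·x + 24·x^2 + 8·x^3)·Dx^5  (order 5).
h: a_k = 0, 4, 1, -11, 1/6, 253/30, 1/15, -1039/315, 1/28, …
ICs: h(0) = 0, h′(0) = 4, h′′(0) = 2, h′′′(0) = -66, h′′′′(0) = 4.

f: a_k = 4, 0, -32, 0, 128/3, 0, -1024/45, 0, 2048/315, …
g: a_k = 0, 2, -1, 2/3, -1/2, 2/5, -1/3, 2/7, -1/4, …
h₀=f+g: left-lcm gives L₀, ord ≤ 4.
h=∫₀ˣh₀: take L = L₀·Dx.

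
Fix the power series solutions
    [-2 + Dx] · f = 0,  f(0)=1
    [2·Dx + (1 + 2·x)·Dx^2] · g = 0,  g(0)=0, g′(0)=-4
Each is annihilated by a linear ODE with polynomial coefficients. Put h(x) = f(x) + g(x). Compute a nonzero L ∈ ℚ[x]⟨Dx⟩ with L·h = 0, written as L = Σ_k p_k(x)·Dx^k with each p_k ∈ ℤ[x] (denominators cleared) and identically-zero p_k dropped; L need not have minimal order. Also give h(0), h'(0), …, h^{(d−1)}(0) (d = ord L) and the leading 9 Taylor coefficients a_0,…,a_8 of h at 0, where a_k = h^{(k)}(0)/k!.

f: a_k = 1, 2, 2, 4/3, 2/3, 4/15, 4/45, 8/315, 2/315, …
g: a_k = 0, -4, 4, -16/3, 8, -64/5, 64/3, -256/7, 64, …
f+g: L₀ = lclm(L_f,L_g), ord ≤ 1+2.
L = (-6 - 4·x)·Dx + (1 - 4·x - 4·x^2)·Dx^2 + (1 + 3·x + 2·x^2)·Dx^3  (order 3).
h: a_k = 1, -2, 6, -4, 26/3, -188/15, 964/45, -11512/315, 20162/315, …
ICs: h(0) = 1, h′(0) = -2, h′′(0) = 12.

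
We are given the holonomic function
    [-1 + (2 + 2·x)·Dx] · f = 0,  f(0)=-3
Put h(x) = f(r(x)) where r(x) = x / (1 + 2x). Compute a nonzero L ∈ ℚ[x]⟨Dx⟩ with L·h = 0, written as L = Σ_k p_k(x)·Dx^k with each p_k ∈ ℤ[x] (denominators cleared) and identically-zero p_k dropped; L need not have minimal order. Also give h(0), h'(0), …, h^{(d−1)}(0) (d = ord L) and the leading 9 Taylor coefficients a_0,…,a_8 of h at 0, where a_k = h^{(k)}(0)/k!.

f: a_k = -3, -3/2, 3/8, -3/16, 15/128, -21/256, 63/1024, -99/2048, 1287/32768, …
Substitute x→r, Dx→(1/r')Dx; clear ⇒ L₀.
L = -1 + (2 + 10·x + 12·x^2)·Dx  (order 1).
h: a_k = -3, -3/2, 27/8, -123/16, 2271/128, -10629/256, 100935/1024, -486315/2048, 19021095/32768, …
ICs: h(0) = -3.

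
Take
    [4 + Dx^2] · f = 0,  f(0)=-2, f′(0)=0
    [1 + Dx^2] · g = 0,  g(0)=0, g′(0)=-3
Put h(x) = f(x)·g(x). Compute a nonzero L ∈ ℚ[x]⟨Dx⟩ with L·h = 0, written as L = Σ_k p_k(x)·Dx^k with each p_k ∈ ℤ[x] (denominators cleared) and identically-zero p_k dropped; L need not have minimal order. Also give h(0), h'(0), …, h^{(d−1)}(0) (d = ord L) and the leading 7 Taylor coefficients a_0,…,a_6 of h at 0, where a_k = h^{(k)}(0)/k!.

L = 9 + 10·Dx^2 + Dx^4  (order 4).
h: a_k = 0, 6, 0, -13, 0, 121/20, 0, …
ICs: h(0) = 0, h′(0) = 6, h′′(0) = 0, h′′′(0) = -78.

f: a_k = -2, 0, 4, 0, -4/3, 0, 8/45, …
g: a_k = 0, -3, 0, 1/2, 0, -1/40, 0, …
Sym-product of L_f,L_g gives L₀ (≤ ord 4).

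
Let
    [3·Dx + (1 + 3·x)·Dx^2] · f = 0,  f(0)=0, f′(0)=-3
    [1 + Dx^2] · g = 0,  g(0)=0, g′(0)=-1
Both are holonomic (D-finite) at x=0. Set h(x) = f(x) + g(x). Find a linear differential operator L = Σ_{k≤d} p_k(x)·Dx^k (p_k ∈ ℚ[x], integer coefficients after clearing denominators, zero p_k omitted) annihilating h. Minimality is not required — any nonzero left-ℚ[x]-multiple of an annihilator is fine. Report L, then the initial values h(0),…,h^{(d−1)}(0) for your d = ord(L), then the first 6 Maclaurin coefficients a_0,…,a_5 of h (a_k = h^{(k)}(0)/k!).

f: a_k = 0, -3, 9/2, -9, 81/4, -243/5, …
g: a_k = 0, -1, 0, 1/6, 0, -1/120, …
h₀=f+g: left-lcm gives L₀, ord ≤ 4.
L = (165 + 18·x + 27·x^2)·Dx + (19 + 63·x + 27·x^2 + 27·x^3)·Dx^2 + (165 + 18·x + 27·x^2)·Dx^3 + (19 + 63·x + 27·x^2 + 27·x^3)·Dx^4  (order 4).
h: a_k = 0, -4, 9/2, -53/6, 81/4, -5833/120, …
ICs: h(0) = 0, h′(0) = -4, h′′(0) = 9, h′′′(0) = -53.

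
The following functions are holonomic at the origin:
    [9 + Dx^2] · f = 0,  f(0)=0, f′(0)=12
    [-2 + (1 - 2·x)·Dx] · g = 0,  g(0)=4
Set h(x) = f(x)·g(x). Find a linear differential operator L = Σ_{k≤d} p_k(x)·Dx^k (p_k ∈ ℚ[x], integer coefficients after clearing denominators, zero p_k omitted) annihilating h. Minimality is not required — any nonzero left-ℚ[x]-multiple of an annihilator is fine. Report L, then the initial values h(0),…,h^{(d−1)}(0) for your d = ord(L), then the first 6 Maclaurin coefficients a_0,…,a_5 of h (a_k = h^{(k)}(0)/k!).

L = (-9 + 18·x) + 4·Dx + (-1 + 2·x)·Dx^2  (order 2).
h: a_k = 0, 48, 96, 120, 240, 2562/5, …
ICs: h(0) = 0, h′(0) = 48.

f: a_k = 0, 12, 0, -18, 0, 81/10, …
g: a_k = 4, 8, 16, 32, 64, 128, …
f·g: L₀ = L_f ⊗_s L_g, ord ≤ 2·1.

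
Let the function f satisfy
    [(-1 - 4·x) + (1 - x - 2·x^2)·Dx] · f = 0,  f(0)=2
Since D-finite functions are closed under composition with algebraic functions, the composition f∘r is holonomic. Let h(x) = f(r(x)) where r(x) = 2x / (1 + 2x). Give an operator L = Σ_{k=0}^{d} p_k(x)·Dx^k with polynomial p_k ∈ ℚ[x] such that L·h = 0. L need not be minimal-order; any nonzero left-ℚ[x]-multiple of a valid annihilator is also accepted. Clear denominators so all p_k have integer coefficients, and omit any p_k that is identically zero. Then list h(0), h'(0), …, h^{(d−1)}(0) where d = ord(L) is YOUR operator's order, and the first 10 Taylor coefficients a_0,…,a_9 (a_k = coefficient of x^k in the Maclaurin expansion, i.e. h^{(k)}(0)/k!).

L = (2 + 20·x) + (-1 - 4·x + 4·x^2 + 16·x^3)·Dx  (order 1).
h: a_k = 2, 4, 16, 0, 128, -256, 1536, -5120, 22528, -86016, …
ICs: h(0) = 2.

f: a_k = 2, 2, 6, 10, 22, 42, 86, 170, 342, 682, …
f∘r: x↦r, Dx↦Dx/r' in L_f ⇒ L₀.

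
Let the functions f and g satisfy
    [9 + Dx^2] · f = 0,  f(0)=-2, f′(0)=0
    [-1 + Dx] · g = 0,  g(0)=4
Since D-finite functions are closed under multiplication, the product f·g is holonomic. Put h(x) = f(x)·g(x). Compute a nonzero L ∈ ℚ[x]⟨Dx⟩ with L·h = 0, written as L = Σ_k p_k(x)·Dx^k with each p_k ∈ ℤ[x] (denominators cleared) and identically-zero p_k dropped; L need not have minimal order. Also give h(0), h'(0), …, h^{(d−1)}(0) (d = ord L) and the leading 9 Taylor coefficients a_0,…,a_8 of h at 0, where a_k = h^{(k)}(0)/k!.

L = 10 - 2·Dx + Dx^2  (order 2).
h: a_k = -8, -8, 32, 104/3, -28/3, -316/15, -176/45, 1228/315, 527/315, …
ICs: h(0) = -8, h′(0) = -8.

f: a_k = -2, 0, 9, 0, -27/4, 0, 81/40, 0, -729/2240, …
g: a_k = 4, 4, 2, 2/3, 1/6, 1/30, 1/180, 1/1260, 1/10080, …
L₀ := L_f ⊗_s L_g (sym. prod.), ord ≤ 2.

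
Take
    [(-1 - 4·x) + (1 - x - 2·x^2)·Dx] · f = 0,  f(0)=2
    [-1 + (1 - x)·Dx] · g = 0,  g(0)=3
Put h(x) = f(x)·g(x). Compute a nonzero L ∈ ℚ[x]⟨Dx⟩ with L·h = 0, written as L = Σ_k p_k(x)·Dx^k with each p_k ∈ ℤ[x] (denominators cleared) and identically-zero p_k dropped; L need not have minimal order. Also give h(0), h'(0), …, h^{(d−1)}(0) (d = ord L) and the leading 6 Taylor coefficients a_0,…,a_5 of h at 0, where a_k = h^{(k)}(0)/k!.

L = (-2 - 2·x + 6·x^2) + (1 - 2·x - x^2 + 2·x^3)·Dx  (order 1).
h: a_k = 6, 12, 30, 60, 126, 252, …
ICs: h(0) = 6.

f: a_k = 2, 2, 6, 10, 22, 42, …
g: a_k = 3, 3, 3, 3, 3, 3, …
h₀=f·g: eliminate ⇒ L₀, order ≤ 1·1.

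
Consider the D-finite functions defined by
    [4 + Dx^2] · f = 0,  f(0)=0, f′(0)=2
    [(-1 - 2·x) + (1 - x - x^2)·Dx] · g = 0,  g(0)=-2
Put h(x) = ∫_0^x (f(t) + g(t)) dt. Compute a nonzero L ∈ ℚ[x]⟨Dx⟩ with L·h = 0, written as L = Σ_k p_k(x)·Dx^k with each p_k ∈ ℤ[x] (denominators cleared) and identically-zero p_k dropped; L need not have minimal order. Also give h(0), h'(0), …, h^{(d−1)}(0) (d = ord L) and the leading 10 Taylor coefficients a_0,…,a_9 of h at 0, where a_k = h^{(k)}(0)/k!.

L = (-44 - 96·x - 32·x^2 - 48·x^3 - 40·x^4 - 16·x^5)·Dx + (16 - 20·x - 8·x^2 + 16·x^3 - 12·x^4 - 24·x^5 - 8·x^6)·Dx^2 + (-11 - 24·x - 8·x^2 - 12·x^3 - 10·x^4 - 4·x^5)·Dx^3 + (4 - 5·x - 2·x^2 + 4·x^3 - 3·x^4 - 6·x^5 - 2·x^6)·Dx^4  (order 4).
h: a_k = 0, -2, 0, -4/3, -11/6, -2, -118/45, -26/7, -6619/1260, -68/9, …
ICs: h(0) = 0, h′(0) = -2, h′′(0) = 0, h′′′(0) = -8.

f: a_k = 0, 2, 0, -4/3, 0, 4/15, 0, -8/315, 0, 4/2835, …
g: a_k = -2, -2, -4, -6, -10, -16, -26, -42, -68, -110, …
f+g: L₀ = lclm(L_f,L_g), ord ≤ 2+1.
h=∫h₀ ⇒ L = L₀·Dx.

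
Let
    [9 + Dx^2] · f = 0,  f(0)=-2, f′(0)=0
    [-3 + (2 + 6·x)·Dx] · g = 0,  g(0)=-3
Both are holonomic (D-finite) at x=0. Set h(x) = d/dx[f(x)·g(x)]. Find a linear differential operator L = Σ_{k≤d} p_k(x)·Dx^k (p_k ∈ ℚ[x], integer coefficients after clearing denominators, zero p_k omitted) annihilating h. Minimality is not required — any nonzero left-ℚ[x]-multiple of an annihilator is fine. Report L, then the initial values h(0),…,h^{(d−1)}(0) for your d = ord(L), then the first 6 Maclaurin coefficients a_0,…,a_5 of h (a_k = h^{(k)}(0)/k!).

L = (477 + 3888·x + 11016·x^2 + 15552·x^3 + 11664·x^4) + (-12 - 324·x - 1296·x^2 - 1296·x^3)·Dx + (28 + 264·x + 972·x^2 + 1728·x^3 + 1296·x^4)·Dx^2  (order 2).
h: a_k = 9, -135/2, -729/8, 2025/16, 15795/128, -254421/1280, …
ICs: h(0) = 9, h′(0) = -135/2.

f: a_k = -2, 0, 9, 0, -27/4, 0, …
g: a_k = -3, -9/2, 27/8, -81/16, 1215/128, -5103/256, …
Sym-product of L_f,L_g gives L₀ (≤ ord 2).
h₀' ⇒ L via d/dx closure of L₀.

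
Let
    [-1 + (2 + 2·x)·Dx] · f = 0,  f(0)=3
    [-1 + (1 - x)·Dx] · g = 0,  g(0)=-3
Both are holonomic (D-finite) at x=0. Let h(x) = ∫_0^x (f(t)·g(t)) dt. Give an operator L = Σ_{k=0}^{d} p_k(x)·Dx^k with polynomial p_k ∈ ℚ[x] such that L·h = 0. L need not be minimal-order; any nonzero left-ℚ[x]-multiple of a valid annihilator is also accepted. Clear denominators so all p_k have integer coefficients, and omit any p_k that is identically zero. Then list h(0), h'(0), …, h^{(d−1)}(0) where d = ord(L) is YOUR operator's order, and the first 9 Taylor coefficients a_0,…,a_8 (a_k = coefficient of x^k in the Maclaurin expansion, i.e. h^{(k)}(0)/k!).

f: a_k = 3, 3/2, -3/8, 3/16, -15/128, 21/256, -63/1024, 99/2048, -1287/32768, …
g: a_k = -3, -3, -3, -3, -3, -3, -3, -3, -3, …
h₀=f·g: eliminate ⇒ L₀, order ≤ 1·1.
h=∫h₀ ⇒ L = L₀·Dx.
L = (3 + x)·Dx + (-2 + 2·x^2)·Dx^2  (order 2).
h: a_k = 0, -9, -27/4, -33/8, -207/64, -1611/640, -1095/512, -12951/7168, -26199/16384, …
ICs: h(0) = 0, h′(0) = -9.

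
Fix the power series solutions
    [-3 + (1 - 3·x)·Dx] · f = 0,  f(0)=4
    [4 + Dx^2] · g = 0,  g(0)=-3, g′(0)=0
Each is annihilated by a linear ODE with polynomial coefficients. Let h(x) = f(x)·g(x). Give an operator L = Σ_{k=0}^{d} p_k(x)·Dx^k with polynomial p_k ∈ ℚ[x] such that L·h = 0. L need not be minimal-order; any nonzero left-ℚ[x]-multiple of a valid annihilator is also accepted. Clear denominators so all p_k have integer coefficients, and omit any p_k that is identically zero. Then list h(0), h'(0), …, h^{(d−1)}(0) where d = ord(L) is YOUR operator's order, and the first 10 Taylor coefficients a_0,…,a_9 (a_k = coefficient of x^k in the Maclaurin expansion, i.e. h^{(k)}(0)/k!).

f: a_k = 4, 12, 36, 108, 324, 972, 2916, 8748, 26244, 78732, …
g: a_k = -3, 0, 6, 0, -2, 0, 4/15, 0, -2/105, 0, …
Product ⇒ symmetric product L₀, ord ≤ 2.
L = (-4 + 12·x) + 6·Dx + (-1 + 3·x)·Dx^2  (order 2).
h: a_k = -12, -36, -84, -252, -764, -2292, -103124/15, -103124/5, -1299364/21, -1299364/7, …
ICs: h(0) = -12, h′(0) = -36.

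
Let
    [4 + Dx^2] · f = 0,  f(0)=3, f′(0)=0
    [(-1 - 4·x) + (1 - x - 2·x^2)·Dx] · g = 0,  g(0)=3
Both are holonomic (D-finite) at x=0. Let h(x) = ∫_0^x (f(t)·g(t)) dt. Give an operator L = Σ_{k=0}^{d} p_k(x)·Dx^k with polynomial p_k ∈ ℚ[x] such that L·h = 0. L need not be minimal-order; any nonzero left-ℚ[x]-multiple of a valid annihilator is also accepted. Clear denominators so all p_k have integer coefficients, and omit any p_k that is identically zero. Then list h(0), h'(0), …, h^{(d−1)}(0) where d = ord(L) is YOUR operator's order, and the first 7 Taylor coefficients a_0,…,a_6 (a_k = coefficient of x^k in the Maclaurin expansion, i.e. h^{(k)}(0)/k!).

L = (4·x + 8·x^2)·Dx + (2 + 8·x)·Dx^2 + (-1 + x + 2·x^2)·Dx^3  (order 3).
h: a_k = 0, 9, 9/2, 3, 27/4, 51/5, 35/2, …
ICs: h(0) = 0, h′(0) = 9, h′′(0) = 9.

f: a_k = 3, 0, -6, 0, 2, 0, -4/15, …
g: a_k = 3, 3, 9, 15, 33, 63, 129, …
Product ⇒ symmetric product L₀, ord ≤ 2.
h=∫₀ˣh₀: take L = L₀·Dx.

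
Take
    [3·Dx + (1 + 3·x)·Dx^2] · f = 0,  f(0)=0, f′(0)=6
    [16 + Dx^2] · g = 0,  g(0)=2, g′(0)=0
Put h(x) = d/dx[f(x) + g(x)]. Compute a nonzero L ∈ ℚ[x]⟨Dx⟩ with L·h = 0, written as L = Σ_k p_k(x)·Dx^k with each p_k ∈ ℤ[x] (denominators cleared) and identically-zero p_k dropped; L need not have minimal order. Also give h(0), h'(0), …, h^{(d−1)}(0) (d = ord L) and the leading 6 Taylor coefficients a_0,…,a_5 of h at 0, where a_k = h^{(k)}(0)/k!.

L = (1680 + 2304·x + 3456·x^2) + (272 + 1584·x + 3456·x^2 + 3456·x^3)·Dx + (105 + 144·x + 216·x^2)·Dx^2 + (17 + 99·x + 216·x^2 + 216·x^3)·Dx^3  (order 3).
h: a_k = 6, -50, 54, -230/3, 486, -22894/15, …
ICs: h(0) = 6, h′(0) = -50, h′′(0) = 108.

f: a_k = 0, 6, -9, 18, -81/2, 486/5, …
g: a_k = 2, 0, -16, 0, 64/3, 0, …
Sum ⇒ L₀ = lclm(L_f,L_g) in ℚ(x)⟨Dx⟩.
h=h₀': d/dx-closure on L₀ ⇒ L.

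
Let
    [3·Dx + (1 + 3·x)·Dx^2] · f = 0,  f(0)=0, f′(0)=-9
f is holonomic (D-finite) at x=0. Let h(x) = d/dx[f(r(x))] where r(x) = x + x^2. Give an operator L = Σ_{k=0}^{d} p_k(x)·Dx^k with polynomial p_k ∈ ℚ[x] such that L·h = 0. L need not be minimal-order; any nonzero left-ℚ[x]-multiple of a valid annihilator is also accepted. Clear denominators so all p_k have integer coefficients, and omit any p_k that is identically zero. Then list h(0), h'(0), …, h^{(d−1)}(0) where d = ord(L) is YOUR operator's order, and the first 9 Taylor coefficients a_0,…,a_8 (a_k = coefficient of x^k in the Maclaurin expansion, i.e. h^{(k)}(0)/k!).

L = (1 + 6·x + 6·x^2) + (1 + 5·x + 9·x^2 + 6·x^3)·Dx  (order 1).
h: a_k = -9, 9, 0, -27, 81, -162, 243, -243, 0, …
ICs: h(0) = -9.

f: a_k = 0, -9, 27/2, -27, 243/4, -729/5, 729/2, -6561/7, 19683/8, …
h₀=f(r): pull back L_f along r ⇒ L₀.
Differentiate: ansatz ord ≤ ord L₀ ⇒ L.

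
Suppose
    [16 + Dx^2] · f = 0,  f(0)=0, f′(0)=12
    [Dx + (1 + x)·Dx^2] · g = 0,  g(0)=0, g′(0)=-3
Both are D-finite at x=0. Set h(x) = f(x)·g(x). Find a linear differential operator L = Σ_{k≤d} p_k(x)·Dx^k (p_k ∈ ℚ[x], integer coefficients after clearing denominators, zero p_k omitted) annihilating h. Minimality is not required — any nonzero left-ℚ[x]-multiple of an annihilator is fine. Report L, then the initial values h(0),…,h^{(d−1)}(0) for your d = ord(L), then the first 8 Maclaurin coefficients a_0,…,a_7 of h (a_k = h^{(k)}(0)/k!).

f: a_k = 0, 12, 0, -32, 0, 128/5, 0, -1024/105, …
g: a_k = 0, -3, 3/2, -1, 3/4, -3/5, 1/2, -3/7, …
Sym-product of L_f,L_g gives L₀ (≤ ord 4).
L = (15072 + 62976·x + 97024·x^2 + 65536·x^3 + 16384·x^4) + (1984 + 6080·x + 6144·x^2 + 2048·x^3)·Dx + (1950 + 8000·x + 12192·x^2 + 8192·x^3 + 2048·x^4)·Dx^2 + (124 + 380·x + 384·x^2 + 128·x^3)·Dx^3 + (63 + 254·x + 383·x^2 + 256·x^3 + 64·x^4)·Dx^4  (order 4).
h: a_k = 0, 0, -36, 18, 84, -39, -52, 102/5, …
ICs: h(0) = 0, h′(0) = 0, h′′(0) = -72, h′′′(0) = 108.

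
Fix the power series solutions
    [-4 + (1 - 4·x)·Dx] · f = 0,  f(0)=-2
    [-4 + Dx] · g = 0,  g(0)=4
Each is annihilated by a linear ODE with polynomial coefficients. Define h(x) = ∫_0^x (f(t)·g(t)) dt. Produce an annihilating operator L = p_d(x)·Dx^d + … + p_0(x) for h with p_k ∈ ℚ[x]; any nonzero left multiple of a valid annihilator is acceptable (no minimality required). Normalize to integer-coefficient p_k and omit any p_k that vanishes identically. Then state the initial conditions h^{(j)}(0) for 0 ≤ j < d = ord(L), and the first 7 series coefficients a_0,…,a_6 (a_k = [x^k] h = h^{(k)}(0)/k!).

L = (8 - 16·x)·Dx + (-1 + 4·x)·Dx^2  (order 2).
h: a_k = 0, -8, -32, -320/3, -1024/3, -3328/3, -166912/45, …
ICs: h(0) = 0, h′(0) = -8.

f: a_k = -2, -8, -32, -128, -512, -2048, -8192, …
g: a_k = 4, 16, 32, 128/3, 128/3, 512/15, 1024/45, …
L₀ := L_f ⊗_s L_g (sym. prod.), ord ≤ 1.
∫: right-multiply L₀ by Dx.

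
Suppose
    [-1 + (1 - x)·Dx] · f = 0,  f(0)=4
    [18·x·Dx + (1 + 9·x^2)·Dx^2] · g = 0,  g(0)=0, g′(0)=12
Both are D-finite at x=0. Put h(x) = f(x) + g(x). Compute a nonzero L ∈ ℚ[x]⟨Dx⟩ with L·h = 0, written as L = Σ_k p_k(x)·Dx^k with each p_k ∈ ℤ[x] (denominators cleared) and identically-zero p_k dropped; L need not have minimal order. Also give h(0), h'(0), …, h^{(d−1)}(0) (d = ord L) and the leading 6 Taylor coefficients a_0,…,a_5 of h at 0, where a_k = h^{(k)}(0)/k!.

f: a_k = 4, 4, 4, 4, 4, 4, …
g: a_k = 0, 12, 0, -36, 0, 972/5, …
Sum ⇒ L₀ = lclm(L_f,L_g) in ℚ(x)⟨Dx⟩.
L = (-18 + 72·x + 486·x^2)·Dx + (12 - 18·x - 180·x^2 + 486·x^3)·Dx^2 + (-1 - 8·x - 72·x^3 + 81·x^4)·Dx^3  (order 3).
h: a_k = 4, 16, 4, -32, 4, 992/5, …
ICs: h(0) = 4, h′(0) = 16, h′′(0) = 8.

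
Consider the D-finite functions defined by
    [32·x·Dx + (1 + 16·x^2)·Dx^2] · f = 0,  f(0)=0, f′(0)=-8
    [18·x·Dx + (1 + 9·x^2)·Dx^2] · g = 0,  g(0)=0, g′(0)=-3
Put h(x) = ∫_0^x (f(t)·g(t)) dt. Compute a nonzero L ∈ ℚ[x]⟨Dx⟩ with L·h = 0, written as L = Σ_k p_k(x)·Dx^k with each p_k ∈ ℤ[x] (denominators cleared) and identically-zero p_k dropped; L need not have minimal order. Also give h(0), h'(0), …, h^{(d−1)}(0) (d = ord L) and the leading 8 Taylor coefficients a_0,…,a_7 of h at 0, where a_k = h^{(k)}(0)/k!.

L = (-3456·x - 144000·x^3 - 1327104·x^5 + 4147200·x^7 + 71663616·x^9)·Dx^2 + (-100 - 11532·x^2 - 259200·x^4 - 1161216·x^6 + 14515200·x^8 + 107495424·x^10)·Dx^3 + (-200·x - 7880·x^3 - 86400·x^5 + 194112·x^7 + 8294400·x^9 + 35831808·x^11)·Dx^4 + (-1 - 50·x^2 - 769·x^4 + 110736·x^8 + 1036800·x^10 + 2985984·x^12)·Dx^5  (order 5).
h: a_k = 0, 0, 0, 8, 0, -40, 0, 10008/35, …
ICs: h(0) = 0, h′(0) = 0, h′′(0) = 0, h′′′(0) = 48, h′′′′(0) = 0.

f: a_k = 0, -8, 0, 128/3, 0, -2048/5, 0, 32768/7, …
g: a_k = 0, -3, 0, 9, 0, -243/5, 0, 2187/7, …
Product ⇒ symmetric product L₀, ord ≤ 4.
∫: right-multiply L₀ by Dx.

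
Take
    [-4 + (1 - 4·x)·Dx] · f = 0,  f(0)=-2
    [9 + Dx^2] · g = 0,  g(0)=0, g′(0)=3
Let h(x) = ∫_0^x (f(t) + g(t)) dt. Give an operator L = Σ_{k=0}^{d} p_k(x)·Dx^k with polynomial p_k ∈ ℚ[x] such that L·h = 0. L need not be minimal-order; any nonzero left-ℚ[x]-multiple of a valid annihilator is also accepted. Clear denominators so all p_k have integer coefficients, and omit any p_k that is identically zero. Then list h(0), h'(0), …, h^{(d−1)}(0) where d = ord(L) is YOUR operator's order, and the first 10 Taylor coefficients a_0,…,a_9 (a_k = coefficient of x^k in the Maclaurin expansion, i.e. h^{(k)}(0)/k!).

f: a_k = -2, -8, -32, -128, -512, -2048, -8192, -32768, -131072, -524288, …
g: a_k = 0, 3, 0, -9/2, 0, 81/40, 0, -243/560, 0, 243/4480, …
Sum ⇒ L₀ = lclm(L_f,L_g) in ℚ(x)⟨Dx⟩.
Integrate: L := L₀·Dx.
L = (3780 - 2592·x + 5184·x^2)·Dx + (-369 + 2124·x - 3888·x^2 + 5184·x^3)·Dx^2 + (420 - 288·x + 576·x^2)·Dx^3 + (-41 + 236·x - 432·x^2 + 576·x^3)·Dx^4  (order 4).
h: a_k = 0, -2, -5/2, -32/3, -265/8, -512/5, -81839/240, -8192/7, -18350323/4480, -131072/9, …
ICs: h(0) = 0, h′(0) = -2, h′′(0) = -5, h′′′(0) = -64.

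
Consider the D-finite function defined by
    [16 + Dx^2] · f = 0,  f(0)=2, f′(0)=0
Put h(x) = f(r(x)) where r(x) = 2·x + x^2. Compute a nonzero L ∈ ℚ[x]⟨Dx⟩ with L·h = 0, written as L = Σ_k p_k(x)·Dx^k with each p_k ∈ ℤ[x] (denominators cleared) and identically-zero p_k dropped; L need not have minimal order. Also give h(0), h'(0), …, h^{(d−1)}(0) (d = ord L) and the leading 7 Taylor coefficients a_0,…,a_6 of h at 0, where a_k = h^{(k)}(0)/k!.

L = (64 + 192·x + 192·x^2 + 64·x^3) - Dx + (1 + x)·Dx^2  (order 2).
h: a_k = 2, 0, -64, -64, 976/3, 2048/3, -9728/45, …
ICs: h(0) = 2, h′(0) = 0.

f: a_k = 2, 0, -16, 0, 64/3, 0, -512/45, …
Substitute x→r, Dx→(1/r')Dx; clear ⇒ L₀.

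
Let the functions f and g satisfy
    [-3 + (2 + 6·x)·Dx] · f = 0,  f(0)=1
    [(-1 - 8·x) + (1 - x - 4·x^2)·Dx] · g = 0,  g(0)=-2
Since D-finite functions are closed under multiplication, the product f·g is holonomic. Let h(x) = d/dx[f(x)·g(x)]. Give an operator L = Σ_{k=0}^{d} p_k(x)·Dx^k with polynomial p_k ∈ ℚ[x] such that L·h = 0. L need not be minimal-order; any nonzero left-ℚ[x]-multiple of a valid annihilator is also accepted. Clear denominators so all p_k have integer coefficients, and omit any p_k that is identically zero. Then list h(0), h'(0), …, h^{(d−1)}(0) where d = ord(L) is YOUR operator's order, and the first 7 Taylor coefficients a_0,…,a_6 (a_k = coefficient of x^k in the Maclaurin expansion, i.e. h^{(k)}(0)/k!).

L = (43 + 474·x + 1491·x^2 + 2280·x^3 + 2160·x^4) + (-10 - 58·x - 78·x^2 + 242·x^3 + 960·x^4 + 864·x^5)·Dx  (order 1).
h: a_k = -5, -43/2, -819/8, -4531/16, -141175/128, -727869/256, -10226559/1024, …
ICs: h(0) = -5.

f: a_k = 1, 3/2, -9/8, 27/16, -405/128, 1701/256, -15309/1024, …
g: a_k = -2, -2, -10, -18, -58, -130, -362, …
Product ⇒ symmetric product L₀, ord ≤ 1.
Derive L from L₀ (diff closure).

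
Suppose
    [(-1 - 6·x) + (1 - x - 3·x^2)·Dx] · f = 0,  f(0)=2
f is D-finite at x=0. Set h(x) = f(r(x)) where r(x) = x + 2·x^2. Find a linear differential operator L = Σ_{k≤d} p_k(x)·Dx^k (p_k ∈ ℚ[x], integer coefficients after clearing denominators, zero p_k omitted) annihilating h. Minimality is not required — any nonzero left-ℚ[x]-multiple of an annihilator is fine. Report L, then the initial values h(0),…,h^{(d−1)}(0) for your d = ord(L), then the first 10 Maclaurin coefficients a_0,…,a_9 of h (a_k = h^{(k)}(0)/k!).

f: a_k = 2, 2, 8, 14, 38, 80, 194, 434, 1016, 2318, …
h₀=f(r): pull back L_f along r ⇒ L₀.
L = (1 + 10·x + 36·x^2 + 48·x^3) + (-1 + x + 5·x^2 + 12·x^3 + 12·x^4)·Dx  (order 1).
h: a_k = 2, 2, 12, 46, 154, 552, 2018, 7178, 25740, 92470, …
ICs: h(0) = 2.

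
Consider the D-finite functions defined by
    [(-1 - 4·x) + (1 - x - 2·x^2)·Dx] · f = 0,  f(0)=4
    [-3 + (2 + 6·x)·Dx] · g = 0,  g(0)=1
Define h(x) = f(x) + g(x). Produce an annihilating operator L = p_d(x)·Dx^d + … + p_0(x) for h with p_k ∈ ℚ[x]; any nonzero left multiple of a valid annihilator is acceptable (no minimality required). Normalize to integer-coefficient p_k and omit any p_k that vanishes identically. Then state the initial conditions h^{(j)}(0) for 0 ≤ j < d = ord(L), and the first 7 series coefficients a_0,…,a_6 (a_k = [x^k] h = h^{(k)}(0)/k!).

L = (-45 - 207·x - 306·x^2 - 360·x^3) + (33 + 174·x + 573·x^2 + 1044·x^3 + 900·x^4)·Dx + (2 - 30·x - 138·x^2 + 38·x^3 + 504·x^4 + 360·x^5)·Dx^2  (order 2).
h: a_k = 5, 11/2, 87/8, 347/16, 5227/128, 23205/256, 160819/1024, …
ICs: h(0) = 5, h′(0) = 11/2.

f: a_k = 4, 4, 12, 20, 44, 84, 172, …
g: a_k = 1, 3/2, -9/8, 27/16, -405/128, 1701/256, -15309/1024, …
L₀ := lclm(L_f,L_g); ord L₀ ≤ 1+1.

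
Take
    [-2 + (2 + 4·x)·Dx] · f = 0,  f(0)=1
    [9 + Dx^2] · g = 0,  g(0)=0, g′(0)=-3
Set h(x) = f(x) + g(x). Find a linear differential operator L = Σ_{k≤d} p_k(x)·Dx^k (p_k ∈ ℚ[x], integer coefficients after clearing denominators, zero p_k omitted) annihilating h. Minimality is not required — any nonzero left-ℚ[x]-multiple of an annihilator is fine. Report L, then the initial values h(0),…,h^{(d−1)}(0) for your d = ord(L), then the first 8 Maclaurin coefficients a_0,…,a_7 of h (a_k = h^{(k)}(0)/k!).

f: a_k = 1, 1, -1/2, 1/2, -5/8, 7/8, -21/16, 33/16, …
g: a_k = 0, -3, 0, 9/2, 0, -81/40, 0, 243/560, …
L₀ := lclm(L_f,L_g); ord L₀ ≤ 1+2.
L = (-27 - 81·x - 81·x^2) + (18 + 117·x + 243·x^2 + 162·x^3)·Dx + (-3 - 9·x - 9·x^2)·Dx^2 + (2 + 13·x + 27·x^2 + 18·x^3)·Dx^3  (order 3).
h: a_k = 1, -2, -1/2, 5, -5/8, -23/20, -21/16, 699/280, …
ICs: h(0) = 1, h′(0) = -2, h′′(0) = -1.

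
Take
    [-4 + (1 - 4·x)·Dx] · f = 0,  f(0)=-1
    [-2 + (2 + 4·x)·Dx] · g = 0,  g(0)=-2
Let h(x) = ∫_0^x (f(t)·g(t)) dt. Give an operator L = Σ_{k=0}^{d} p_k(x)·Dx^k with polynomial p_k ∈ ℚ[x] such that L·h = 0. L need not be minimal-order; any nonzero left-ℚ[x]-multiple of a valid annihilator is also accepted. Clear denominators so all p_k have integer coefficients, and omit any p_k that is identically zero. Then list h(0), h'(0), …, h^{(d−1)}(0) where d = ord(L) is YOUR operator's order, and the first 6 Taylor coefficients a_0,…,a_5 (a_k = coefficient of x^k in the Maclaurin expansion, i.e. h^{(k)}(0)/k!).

L = (5 + 4·x)·Dx + (-1 + 2·x + 8·x^2)·Dx^2  (order 2).
h: a_k = 0, 2, 5, 13, 157/4, 2507/20, …
ICs: h(0) = 0, h′(0) = 2.

f: a_k = -1, -4, -16, -64, -256, -1024, …
g: a_k = -2, -2, 1, -1, 5/4, -7/4, …
f·g: L₀ = L_f ⊗_s L_g, ord ≤ 1·1.
∫: right-multiply L₀ by Dx.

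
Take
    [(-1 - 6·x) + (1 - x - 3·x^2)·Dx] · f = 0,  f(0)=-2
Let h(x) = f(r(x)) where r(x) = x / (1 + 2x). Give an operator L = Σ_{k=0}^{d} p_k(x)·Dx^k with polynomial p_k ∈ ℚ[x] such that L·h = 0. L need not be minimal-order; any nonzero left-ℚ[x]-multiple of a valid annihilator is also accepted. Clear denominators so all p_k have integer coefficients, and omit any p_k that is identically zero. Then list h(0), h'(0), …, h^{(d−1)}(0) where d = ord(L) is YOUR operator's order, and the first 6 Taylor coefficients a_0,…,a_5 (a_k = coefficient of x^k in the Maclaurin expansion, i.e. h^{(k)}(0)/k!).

L = (1 + 8·x) + (-1 - 5·x - 5·x^2 + 2·x^3)·Dx  (order 1).
h: a_k = -2, -2, -4, 10, -34, 112, …
ICs: h(0) = -2.

f: a_k = -2, -2, -8, -14, -38, -80, …
h₀=f(r): pull back L_f along r ⇒ L₀.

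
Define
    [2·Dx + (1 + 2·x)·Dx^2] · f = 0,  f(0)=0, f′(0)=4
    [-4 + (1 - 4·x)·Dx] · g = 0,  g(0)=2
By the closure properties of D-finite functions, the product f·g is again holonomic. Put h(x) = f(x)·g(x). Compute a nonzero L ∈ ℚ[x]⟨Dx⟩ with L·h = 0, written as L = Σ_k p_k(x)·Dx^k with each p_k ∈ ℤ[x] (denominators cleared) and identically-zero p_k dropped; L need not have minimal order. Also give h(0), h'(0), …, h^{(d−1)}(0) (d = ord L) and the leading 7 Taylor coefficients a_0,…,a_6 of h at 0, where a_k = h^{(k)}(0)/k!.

L = 8 + (6 + 24·x)·Dx + (-1 + 2·x + 8·x^2)·Dx^2  (order 2).
h: a_k = 0, 8, 24, 320/3, 1232/3, 25024/15, 33152/5, …
ICs: h(0) = 0, h′(0) = 8.

f: a_k = 0, 4, -4, 16/3, -8, 64/5, -64/3, …
g: a_k = 2, 8, 32, 128, 512, 2048, 8192, …
Sym-product of L_f,L_g gives L₀ (≤ ord 2).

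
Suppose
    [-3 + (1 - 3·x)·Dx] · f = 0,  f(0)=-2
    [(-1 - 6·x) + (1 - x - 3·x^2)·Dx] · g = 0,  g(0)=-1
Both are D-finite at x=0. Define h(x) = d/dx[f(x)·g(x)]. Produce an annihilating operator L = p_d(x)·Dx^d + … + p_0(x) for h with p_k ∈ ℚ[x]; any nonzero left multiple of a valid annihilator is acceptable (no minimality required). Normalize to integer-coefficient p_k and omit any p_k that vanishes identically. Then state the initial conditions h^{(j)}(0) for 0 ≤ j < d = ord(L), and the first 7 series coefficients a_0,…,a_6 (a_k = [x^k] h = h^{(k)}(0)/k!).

f: a_k = -2, -6, -18, -54, -162, -486, -1458, …
g: a_k = -1, -1, -4, -7, -19, -40, -97, …
h₀=f·g: eliminate ⇒ L₀, order ≤ 1·1.
Derive L from L₀ (diff closure).
L = (32 - 54·x - 216·x^2 + 972·x^4) + (-4 + 16·x + 27·x^2 - 144·x^3 + 243·x^5)·Dx  (order 1).
h: a_k = 8, 64, 330, 1472, 5920, 22476, 81704, …
ICs: h(0) = 8.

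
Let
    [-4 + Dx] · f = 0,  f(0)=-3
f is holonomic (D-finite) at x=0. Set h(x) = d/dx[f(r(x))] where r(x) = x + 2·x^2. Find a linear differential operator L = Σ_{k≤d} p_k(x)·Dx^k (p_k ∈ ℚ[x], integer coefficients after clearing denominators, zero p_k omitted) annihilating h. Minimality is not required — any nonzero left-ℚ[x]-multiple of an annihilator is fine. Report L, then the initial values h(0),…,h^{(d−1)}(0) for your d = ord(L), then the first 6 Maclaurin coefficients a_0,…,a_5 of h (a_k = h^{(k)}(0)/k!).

f: a_k = -3, -12, -24, -32, -32, -128/5, …
Substitute x→r, Dx→(1/r')Dx; clear ⇒ L₀.
Differentiate: ansatz ord ≤ ord L₀ ⇒ L.
L = (8 + 32·x + 64·x^2) + (-1 - 4·x)·Dx  (order 1).
h: a_k = -12, -96, -384, -1280, -3328, -38912/5, …
ICs: h(0) = -12.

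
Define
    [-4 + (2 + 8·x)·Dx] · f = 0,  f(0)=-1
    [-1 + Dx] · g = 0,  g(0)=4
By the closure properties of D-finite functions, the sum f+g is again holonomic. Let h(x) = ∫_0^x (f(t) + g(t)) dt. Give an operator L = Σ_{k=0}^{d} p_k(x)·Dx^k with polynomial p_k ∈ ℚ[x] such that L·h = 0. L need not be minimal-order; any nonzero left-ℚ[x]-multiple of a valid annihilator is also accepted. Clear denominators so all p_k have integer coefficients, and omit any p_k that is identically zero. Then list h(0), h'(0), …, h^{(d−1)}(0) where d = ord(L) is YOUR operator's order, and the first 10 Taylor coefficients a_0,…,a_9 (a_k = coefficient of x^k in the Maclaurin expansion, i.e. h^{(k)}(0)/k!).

L = (6 + 8·x)·Dx + (-5 - 8·x - 16·x^2)·Dx^2 + (-1 + 16·x^2)·Dx^3  (order 3).
h: a_k = 0, 3, 1, 4/3, -5/6, 61/30, -839/180, 15121/1260, -332639/10080, 8648641/90720, …
ICs: h(0) = 0, h′(0) = 3, h′′(0) = 2.

f: a_k = -1, -2, 2, -4, 10, -28, 84, -264, 858, -2860, …
g: a_k = 4, 4, 2, 2/3, 1/6, 1/30, 1/180, 1/1260, 1/10080, 1/90720, …
Sum ⇒ L₀ = lclm(L_f,L_g) in ℚ(x)⟨Dx⟩.
h=∫₀ˣh₀: take L = L₀·Dx.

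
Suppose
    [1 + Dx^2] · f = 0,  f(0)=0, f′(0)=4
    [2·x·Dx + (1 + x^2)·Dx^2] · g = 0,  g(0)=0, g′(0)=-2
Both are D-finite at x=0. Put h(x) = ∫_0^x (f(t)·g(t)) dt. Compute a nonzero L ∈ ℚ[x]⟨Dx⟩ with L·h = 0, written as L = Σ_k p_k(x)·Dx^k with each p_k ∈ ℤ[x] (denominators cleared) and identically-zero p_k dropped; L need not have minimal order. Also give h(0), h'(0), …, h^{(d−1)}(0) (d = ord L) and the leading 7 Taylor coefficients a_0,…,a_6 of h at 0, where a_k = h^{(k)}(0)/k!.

L = (10 + 26·x^2 + 11·x^4 + 4·x^6 + x^8)·Dx + (12·x + 20·x^3 + 12·x^5 + 4·x^7)·Dx^2 + (12 + 32·x^2 + 18·x^4 + 8·x^6 + 2·x^8)·Dx^3 + (12·x + 20·x^3 + 12·x^5 + 4·x^7)·Dx^4 + (2 + 6·x^2 + 7·x^4 + 4·x^6 + x^8)·Dx^5  (order 5).
h: a_k = 0, 0, 0, -8/3, 0, 4/5, 0, …
ICs: h(0) = 0, h′(0) = 0, h′′(0) = 0, h′′′(0) = -16, h′′′′(0) = 0.

f: a_k = 0, 4, 0, -2/3, 0, 1/30, 0, …
g: a_k = 0, -2, 0, 2/3, 0, -2/5, 0, …
h₀=f·g: eliminate ⇒ L₀, order ≤ 2·2.
∫: right-multiply L₀ by Dx.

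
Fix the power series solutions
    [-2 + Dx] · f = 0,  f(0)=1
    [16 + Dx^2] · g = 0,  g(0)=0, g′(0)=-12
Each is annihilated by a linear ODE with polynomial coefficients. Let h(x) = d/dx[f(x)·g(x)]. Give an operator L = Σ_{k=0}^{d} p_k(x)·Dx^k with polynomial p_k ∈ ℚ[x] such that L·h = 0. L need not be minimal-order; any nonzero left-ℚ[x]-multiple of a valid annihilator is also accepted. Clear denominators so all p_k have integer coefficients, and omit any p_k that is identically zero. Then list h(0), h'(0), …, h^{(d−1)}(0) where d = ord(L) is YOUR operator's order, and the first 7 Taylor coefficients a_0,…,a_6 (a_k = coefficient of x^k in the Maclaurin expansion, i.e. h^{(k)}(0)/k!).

L = 20 - 4·Dx + Dx^2  (order 2).
h: a_k = -12, -48, 24, 192, 152, -352/5, -2224/15, …
ICs: h(0) = -12, h′(0) = -48.

f: a_k = 1, 2, 2, 4/3, 2/3, 4/15, 4/45, …
g: a_k = 0, -12, 0, 32, 0, -128/5, 0, …
Product ⇒ symmetric product L₀, ord ≤ 2.
Differentiate: ansatz ord ≤ ord L₀ ⇒ L.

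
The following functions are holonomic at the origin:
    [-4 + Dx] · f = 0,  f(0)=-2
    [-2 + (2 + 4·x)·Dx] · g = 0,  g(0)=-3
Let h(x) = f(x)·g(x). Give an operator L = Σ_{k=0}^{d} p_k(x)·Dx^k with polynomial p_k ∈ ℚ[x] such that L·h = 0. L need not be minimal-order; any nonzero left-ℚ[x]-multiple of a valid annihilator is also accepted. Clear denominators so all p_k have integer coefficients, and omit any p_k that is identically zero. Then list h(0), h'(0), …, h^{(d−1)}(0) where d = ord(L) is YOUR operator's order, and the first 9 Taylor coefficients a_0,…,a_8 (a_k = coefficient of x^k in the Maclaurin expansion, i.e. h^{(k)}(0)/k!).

f: a_k = -2, -8, -16, -64/3, -64/3, -256/15, -512/45, -2048/315, -1024/315, …
g: a_k = -3, -3, 3/2, -3/2, 15/8, -21/8, 63/16, -99/16, 1287/128, …
Product ⇒ symmetric product L₀, ord ≤ 1.
L = (-5 - 8·x) + (1 + 2·x)·Dx  (order 1).
h: a_k = 6, 30, 69, 103, 449/4, 1949/20, 1643/24, 36047/840, 135617/6720, …
ICs: h(0) = 6.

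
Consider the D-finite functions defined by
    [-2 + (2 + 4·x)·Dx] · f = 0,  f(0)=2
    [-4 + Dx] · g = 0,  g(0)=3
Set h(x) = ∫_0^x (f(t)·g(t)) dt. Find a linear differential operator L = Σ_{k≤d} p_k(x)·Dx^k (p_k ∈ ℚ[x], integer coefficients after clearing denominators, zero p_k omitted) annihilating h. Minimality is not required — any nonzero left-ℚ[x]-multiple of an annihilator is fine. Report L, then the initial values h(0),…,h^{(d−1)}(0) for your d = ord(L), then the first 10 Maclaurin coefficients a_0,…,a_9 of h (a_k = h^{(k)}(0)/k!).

L = (-5 - 8·x)·Dx + (1 + 2·x)·Dx^2  (order 2).
h: a_k = 0, 6, 15, 23, 103/4, 449/20, 1949/120, 1643/168, 36047/6720, 135617/60480, …
ICs: h(0) = 0, h′(0) = 6.

f: a_k = 2, 2, -1, 1, -5/4, 7/4, -21/8, 33/8, -429/64, 715/64, …
g: a_k = 3, 12, 24, 32, 32, 128/5, 256/15, 1024/105, 512/105, 2048/945, …
L₀ := L_f ⊗_s L_g (sym. prod.), ord ≤ 1.
h=∫₀ˣh₀: take L = L₀·Dx.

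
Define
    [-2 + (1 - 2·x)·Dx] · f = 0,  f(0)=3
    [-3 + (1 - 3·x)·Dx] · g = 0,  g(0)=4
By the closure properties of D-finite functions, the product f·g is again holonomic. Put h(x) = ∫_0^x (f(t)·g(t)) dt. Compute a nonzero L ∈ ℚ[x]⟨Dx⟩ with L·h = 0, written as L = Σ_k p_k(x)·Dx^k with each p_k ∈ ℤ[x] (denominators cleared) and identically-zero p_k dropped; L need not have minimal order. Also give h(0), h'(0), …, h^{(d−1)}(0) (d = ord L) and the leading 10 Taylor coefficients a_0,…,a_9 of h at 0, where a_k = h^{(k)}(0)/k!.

L = (-5 + 12·x)·Dx + (1 - 5·x + 6·x^2)·Dx^2  (order 2).
h: a_k = 0, 12, 30, 76, 195, 2532/5, 1330, 24708/7, 18915/2, 76684/3, …
ICs: h(0) = 0, h′(0) = 12.

f: a_k = 3, 6, 12, 24, 48, 96, 192, 384, 768, 1536, …
g: a_k = 4, 12, 36, 108, 324, 972, 2916, 8748, 26244, 78732, …
Product ⇒ symmetric product L₀, ord ≤ 1.
∫: right-multiply L₀ by Dx.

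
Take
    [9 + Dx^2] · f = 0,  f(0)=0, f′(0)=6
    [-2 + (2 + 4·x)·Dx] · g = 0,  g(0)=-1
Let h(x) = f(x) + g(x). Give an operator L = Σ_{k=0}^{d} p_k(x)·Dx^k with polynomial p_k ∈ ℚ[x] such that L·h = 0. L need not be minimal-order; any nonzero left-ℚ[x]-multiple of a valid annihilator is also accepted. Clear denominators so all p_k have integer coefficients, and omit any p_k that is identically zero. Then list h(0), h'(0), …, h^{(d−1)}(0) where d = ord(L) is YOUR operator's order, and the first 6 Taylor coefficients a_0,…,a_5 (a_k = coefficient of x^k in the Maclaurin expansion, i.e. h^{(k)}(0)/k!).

L = (-54 - 162·x - 162·x^2) + (36 + 234·x + 486·x^2 + 324·x^3)·Dx + (-6 - 18·x - 18·x^2)·Dx^2 + (4 + 26·x + 54·x^2 + 36·x^3)·Dx^3  (order 3).
h: a_k = -1, 5, 1/2, -19/2, 5/8, 127/40, …
ICs: h(0) = -1, h′(0) = 5, h′′(0) = 1.

f: a_k = 0, 6, 0, -9, 0, 81/20, …
g: a_k = -1, -1, 1/2, -1/2, 5/8, -7/8, …
Sum ⇒ L₀ = lclm(L_f,L_g) in ℚ(x)⟨Dx⟩.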